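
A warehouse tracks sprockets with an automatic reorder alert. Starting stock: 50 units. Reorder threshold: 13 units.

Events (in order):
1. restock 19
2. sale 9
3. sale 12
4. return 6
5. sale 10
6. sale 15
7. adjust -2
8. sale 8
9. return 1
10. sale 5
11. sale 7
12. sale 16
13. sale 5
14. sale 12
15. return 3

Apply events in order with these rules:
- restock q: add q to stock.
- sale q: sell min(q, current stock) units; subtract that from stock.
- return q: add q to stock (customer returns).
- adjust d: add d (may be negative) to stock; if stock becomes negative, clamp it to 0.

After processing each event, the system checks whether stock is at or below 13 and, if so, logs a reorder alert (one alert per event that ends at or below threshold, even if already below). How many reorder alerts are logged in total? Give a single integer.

Answer: 5

Derivation:
Processing events:
Start: stock = 50
  Event 1 (restock 19): 50 + 19 = 69
  Event 2 (sale 9): sell min(9,69)=9. stock: 69 - 9 = 60. total_sold = 9
  Event 3 (sale 12): sell min(12,60)=12. stock: 60 - 12 = 48. total_sold = 21
  Event 4 (return 6): 48 + 6 = 54
  Event 5 (sale 10): sell min(10,54)=10. stock: 54 - 10 = 44. total_sold = 31
  Event 6 (sale 15): sell min(15,44)=15. stock: 44 - 15 = 29. total_sold = 46
  Event 7 (adjust -2): 29 + -2 = 27
  Event 8 (sale 8): sell min(8,27)=8. stock: 27 - 8 = 19. total_sold = 54
  Event 9 (return 1): 19 + 1 = 20
  Event 10 (sale 5): sell min(5,20)=5. stock: 20 - 5 = 15. total_sold = 59
  Event 11 (sale 7): sell min(7,15)=7. stock: 15 - 7 = 8. total_sold = 66
  Event 12 (sale 16): sell min(16,8)=8. stock: 8 - 8 = 0. total_sold = 74
  Event 13 (sale 5): sell min(5,0)=0. stock: 0 - 0 = 0. total_sold = 74
  Event 14 (sale 12): sell min(12,0)=0. stock: 0 - 0 = 0. total_sold = 74
  Event 15 (return 3): 0 + 3 = 3
Final: stock = 3, total_sold = 74

Checking against threshold 13:
  After event 1: stock=69 > 13
  After event 2: stock=60 > 13
  After event 3: stock=48 > 13
  After event 4: stock=54 > 13
  After event 5: stock=44 > 13
  After event 6: stock=29 > 13
  After event 7: stock=27 > 13
  After event 8: stock=19 > 13
  After event 9: stock=20 > 13
  After event 10: stock=15 > 13
  After event 11: stock=8 <= 13 -> ALERT
  After event 12: stock=0 <= 13 -> ALERT
  After event 13: stock=0 <= 13 -> ALERT
  After event 14: stock=0 <= 13 -> ALERT
  After event 15: stock=3 <= 13 -> ALERT
Alert events: [11, 12, 13, 14, 15]. Count = 5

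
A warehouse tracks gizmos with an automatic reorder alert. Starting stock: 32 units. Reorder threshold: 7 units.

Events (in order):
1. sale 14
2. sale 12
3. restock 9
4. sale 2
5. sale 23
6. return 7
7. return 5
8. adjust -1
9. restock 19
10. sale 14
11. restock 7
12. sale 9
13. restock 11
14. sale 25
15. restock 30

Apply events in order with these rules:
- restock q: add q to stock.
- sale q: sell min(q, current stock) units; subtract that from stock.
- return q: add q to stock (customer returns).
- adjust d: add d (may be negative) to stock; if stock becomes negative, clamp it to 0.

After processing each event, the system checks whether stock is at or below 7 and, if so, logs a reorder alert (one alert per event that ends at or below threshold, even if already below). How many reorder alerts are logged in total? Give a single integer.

Processing events:
Start: stock = 32
  Event 1 (sale 14): sell min(14,32)=14. stock: 32 - 14 = 18. total_sold = 14
  Event 2 (sale 12): sell min(12,18)=12. stock: 18 - 12 = 6. total_sold = 26
  Event 3 (restock 9): 6 + 9 = 15
  Event 4 (sale 2): sell min(2,15)=2. stock: 15 - 2 = 13. total_sold = 28
  Event 5 (sale 23): sell min(23,13)=13. stock: 13 - 13 = 0. total_sold = 41
  Event 6 (return 7): 0 + 7 = 7
  Event 7 (return 5): 7 + 5 = 12
  Event 8 (adjust -1): 12 + -1 = 11
  Event 9 (restock 19): 11 + 19 = 30
  Event 10 (sale 14): sell min(14,30)=14. stock: 30 - 14 = 16. total_sold = 55
  Event 11 (restock 7): 16 + 7 = 23
  Event 12 (sale 9): sell min(9,23)=9. stock: 23 - 9 = 14. total_sold = 64
  Event 13 (restock 11): 14 + 11 = 25
  Event 14 (sale 25): sell min(25,25)=25. stock: 25 - 25 = 0. total_sold = 89
  Event 15 (restock 30): 0 + 30 = 30
Final: stock = 30, total_sold = 89

Checking against threshold 7:
  After event 1: stock=18 > 7
  After event 2: stock=6 <= 7 -> ALERT
  After event 3: stock=15 > 7
  After event 4: stock=13 > 7
  After event 5: stock=0 <= 7 -> ALERT
  After event 6: stock=7 <= 7 -> ALERT
  After event 7: stock=12 > 7
  After event 8: stock=11 > 7
  After event 9: stock=30 > 7
  After event 10: stock=16 > 7
  After event 11: stock=23 > 7
  After event 12: stock=14 > 7
  After event 13: stock=25 > 7
  After event 14: stock=0 <= 7 -> ALERT
  After event 15: stock=30 > 7
Alert events: [2, 5, 6, 14]. Count = 4

Answer: 4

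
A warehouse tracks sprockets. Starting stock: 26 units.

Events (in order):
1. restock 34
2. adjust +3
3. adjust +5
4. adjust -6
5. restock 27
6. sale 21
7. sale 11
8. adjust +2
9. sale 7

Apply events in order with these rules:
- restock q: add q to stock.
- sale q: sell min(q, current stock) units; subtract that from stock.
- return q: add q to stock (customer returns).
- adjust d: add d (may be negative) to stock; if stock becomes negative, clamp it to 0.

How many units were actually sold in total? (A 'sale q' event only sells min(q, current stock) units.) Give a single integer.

Answer: 39

Derivation:
Processing events:
Start: stock = 26
  Event 1 (restock 34): 26 + 34 = 60
  Event 2 (adjust +3): 60 + 3 = 63
  Event 3 (adjust +5): 63 + 5 = 68
  Event 4 (adjust -6): 68 + -6 = 62
  Event 5 (restock 27): 62 + 27 = 89
  Event 6 (sale 21): sell min(21,89)=21. stock: 89 - 21 = 68. total_sold = 21
  Event 7 (sale 11): sell min(11,68)=11. stock: 68 - 11 = 57. total_sold = 32
  Event 8 (adjust +2): 57 + 2 = 59
  Event 9 (sale 7): sell min(7,59)=7. stock: 59 - 7 = 52. total_sold = 39
Final: stock = 52, total_sold = 39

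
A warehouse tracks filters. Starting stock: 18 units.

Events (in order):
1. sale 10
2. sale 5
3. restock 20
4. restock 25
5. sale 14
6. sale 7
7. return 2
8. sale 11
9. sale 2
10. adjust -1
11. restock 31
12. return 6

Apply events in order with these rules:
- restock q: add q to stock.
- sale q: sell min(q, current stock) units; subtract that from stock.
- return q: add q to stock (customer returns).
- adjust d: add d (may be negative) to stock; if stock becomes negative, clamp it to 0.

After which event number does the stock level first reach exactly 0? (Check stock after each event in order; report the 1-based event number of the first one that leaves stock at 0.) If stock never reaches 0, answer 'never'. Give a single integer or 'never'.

Answer: never

Derivation:
Processing events:
Start: stock = 18
  Event 1 (sale 10): sell min(10,18)=10. stock: 18 - 10 = 8. total_sold = 10
  Event 2 (sale 5): sell min(5,8)=5. stock: 8 - 5 = 3. total_sold = 15
  Event 3 (restock 20): 3 + 20 = 23
  Event 4 (restock 25): 23 + 25 = 48
  Event 5 (sale 14): sell min(14,48)=14. stock: 48 - 14 = 34. total_sold = 29
  Event 6 (sale 7): sell min(7,34)=7. stock: 34 - 7 = 27. total_sold = 36
  Event 7 (return 2): 27 + 2 = 29
  Event 8 (sale 11): sell min(11,29)=11. stock: 29 - 11 = 18. total_sold = 47
  Event 9 (sale 2): sell min(2,18)=2. stock: 18 - 2 = 16. total_sold = 49
  Event 10 (adjust -1): 16 + -1 = 15
  Event 11 (restock 31): 15 + 31 = 46
  Event 12 (return 6): 46 + 6 = 52
Final: stock = 52, total_sold = 49

Stock never reaches 0.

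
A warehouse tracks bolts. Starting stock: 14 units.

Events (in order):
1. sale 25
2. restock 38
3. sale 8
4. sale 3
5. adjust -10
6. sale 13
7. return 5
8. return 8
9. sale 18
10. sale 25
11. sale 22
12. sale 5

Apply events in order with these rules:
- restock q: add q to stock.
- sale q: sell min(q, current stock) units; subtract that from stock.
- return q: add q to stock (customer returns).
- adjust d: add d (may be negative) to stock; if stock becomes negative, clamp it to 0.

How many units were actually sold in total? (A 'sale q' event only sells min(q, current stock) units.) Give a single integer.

Processing events:
Start: stock = 14
  Event 1 (sale 25): sell min(25,14)=14. stock: 14 - 14 = 0. total_sold = 14
  Event 2 (restock 38): 0 + 38 = 38
  Event 3 (sale 8): sell min(8,38)=8. stock: 38 - 8 = 30. total_sold = 22
  Event 4 (sale 3): sell min(3,30)=3. stock: 30 - 3 = 27. total_sold = 25
  Event 5 (adjust -10): 27 + -10 = 17
  Event 6 (sale 13): sell min(13,17)=13. stock: 17 - 13 = 4. total_sold = 38
  Event 7 (return 5): 4 + 5 = 9
  Event 8 (return 8): 9 + 8 = 17
  Event 9 (sale 18): sell min(18,17)=17. stock: 17 - 17 = 0. total_sold = 55
  Event 10 (sale 25): sell min(25,0)=0. stock: 0 - 0 = 0. total_sold = 55
  Event 11 (sale 22): sell min(22,0)=0. stock: 0 - 0 = 0. total_sold = 55
  Event 12 (sale 5): sell min(5,0)=0. stock: 0 - 0 = 0. total_sold = 55
Final: stock = 0, total_sold = 55

Answer: 55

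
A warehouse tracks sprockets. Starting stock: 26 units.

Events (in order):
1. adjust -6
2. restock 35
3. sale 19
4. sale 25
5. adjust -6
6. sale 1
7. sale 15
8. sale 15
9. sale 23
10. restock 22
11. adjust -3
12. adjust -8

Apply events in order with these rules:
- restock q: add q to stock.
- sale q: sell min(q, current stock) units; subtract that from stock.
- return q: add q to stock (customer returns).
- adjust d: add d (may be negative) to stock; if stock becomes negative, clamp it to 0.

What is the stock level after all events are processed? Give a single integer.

Answer: 11

Derivation:
Processing events:
Start: stock = 26
  Event 1 (adjust -6): 26 + -6 = 20
  Event 2 (restock 35): 20 + 35 = 55
  Event 3 (sale 19): sell min(19,55)=19. stock: 55 - 19 = 36. total_sold = 19
  Event 4 (sale 25): sell min(25,36)=25. stock: 36 - 25 = 11. total_sold = 44
  Event 5 (adjust -6): 11 + -6 = 5
  Event 6 (sale 1): sell min(1,5)=1. stock: 5 - 1 = 4. total_sold = 45
  Event 7 (sale 15): sell min(15,4)=4. stock: 4 - 4 = 0. total_sold = 49
  Event 8 (sale 15): sell min(15,0)=0. stock: 0 - 0 = 0. total_sold = 49
  Event 9 (sale 23): sell min(23,0)=0. stock: 0 - 0 = 0. total_sold = 49
  Event 10 (restock 22): 0 + 22 = 22
  Event 11 (adjust -3): 22 + -3 = 19
  Event 12 (adjust -8): 19 + -8 = 11
Final: stock = 11, total_sold = 49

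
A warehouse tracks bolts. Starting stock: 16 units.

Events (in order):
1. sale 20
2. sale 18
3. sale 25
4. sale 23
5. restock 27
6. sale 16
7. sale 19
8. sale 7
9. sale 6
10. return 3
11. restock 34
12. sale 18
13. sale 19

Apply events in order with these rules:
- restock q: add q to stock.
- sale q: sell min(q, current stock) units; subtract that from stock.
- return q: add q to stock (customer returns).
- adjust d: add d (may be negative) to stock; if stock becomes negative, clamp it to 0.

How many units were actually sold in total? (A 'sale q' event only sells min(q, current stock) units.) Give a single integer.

Answer: 80

Derivation:
Processing events:
Start: stock = 16
  Event 1 (sale 20): sell min(20,16)=16. stock: 16 - 16 = 0. total_sold = 16
  Event 2 (sale 18): sell min(18,0)=0. stock: 0 - 0 = 0. total_sold = 16
  Event 3 (sale 25): sell min(25,0)=0. stock: 0 - 0 = 0. total_sold = 16
  Event 4 (sale 23): sell min(23,0)=0. stock: 0 - 0 = 0. total_sold = 16
  Event 5 (restock 27): 0 + 27 = 27
  Event 6 (sale 16): sell min(16,27)=16. stock: 27 - 16 = 11. total_sold = 32
  Event 7 (sale 19): sell min(19,11)=11. stock: 11 - 11 = 0. total_sold = 43
  Event 8 (sale 7): sell min(7,0)=0. stock: 0 - 0 = 0. total_sold = 43
  Event 9 (sale 6): sell min(6,0)=0. stock: 0 - 0 = 0. total_sold = 43
  Event 10 (return 3): 0 + 3 = 3
  Event 11 (restock 34): 3 + 34 = 37
  Event 12 (sale 18): sell min(18,37)=18. stock: 37 - 18 = 19. total_sold = 61
  Event 13 (sale 19): sell min(19,19)=19. stock: 19 - 19 = 0. total_sold = 80
Final: stock = 0, total_sold = 80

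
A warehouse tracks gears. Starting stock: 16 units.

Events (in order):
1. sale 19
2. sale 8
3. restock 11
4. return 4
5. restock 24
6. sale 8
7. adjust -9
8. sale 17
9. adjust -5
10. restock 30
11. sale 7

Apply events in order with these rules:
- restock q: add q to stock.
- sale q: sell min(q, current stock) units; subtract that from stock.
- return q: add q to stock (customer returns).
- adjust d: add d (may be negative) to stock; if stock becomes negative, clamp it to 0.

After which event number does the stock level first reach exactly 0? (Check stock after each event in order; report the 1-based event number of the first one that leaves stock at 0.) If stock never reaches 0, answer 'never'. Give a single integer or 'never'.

Answer: 1

Derivation:
Processing events:
Start: stock = 16
  Event 1 (sale 19): sell min(19,16)=16. stock: 16 - 16 = 0. total_sold = 16
  Event 2 (sale 8): sell min(8,0)=0. stock: 0 - 0 = 0. total_sold = 16
  Event 3 (restock 11): 0 + 11 = 11
  Event 4 (return 4): 11 + 4 = 15
  Event 5 (restock 24): 15 + 24 = 39
  Event 6 (sale 8): sell min(8,39)=8. stock: 39 - 8 = 31. total_sold = 24
  Event 7 (adjust -9): 31 + -9 = 22
  Event 8 (sale 17): sell min(17,22)=17. stock: 22 - 17 = 5. total_sold = 41
  Event 9 (adjust -5): 5 + -5 = 0
  Event 10 (restock 30): 0 + 30 = 30
  Event 11 (sale 7): sell min(7,30)=7. stock: 30 - 7 = 23. total_sold = 48
Final: stock = 23, total_sold = 48

First zero at event 1.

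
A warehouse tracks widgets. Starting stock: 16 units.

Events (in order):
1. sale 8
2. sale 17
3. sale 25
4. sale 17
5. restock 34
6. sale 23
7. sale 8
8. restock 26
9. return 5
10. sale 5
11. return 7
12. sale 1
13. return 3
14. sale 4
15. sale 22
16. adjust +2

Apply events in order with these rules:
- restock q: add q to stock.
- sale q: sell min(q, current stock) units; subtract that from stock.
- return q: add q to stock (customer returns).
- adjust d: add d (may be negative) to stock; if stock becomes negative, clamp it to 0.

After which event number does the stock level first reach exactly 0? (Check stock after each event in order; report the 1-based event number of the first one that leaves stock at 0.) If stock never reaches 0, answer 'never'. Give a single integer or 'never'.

Answer: 2

Derivation:
Processing events:
Start: stock = 16
  Event 1 (sale 8): sell min(8,16)=8. stock: 16 - 8 = 8. total_sold = 8
  Event 2 (sale 17): sell min(17,8)=8. stock: 8 - 8 = 0. total_sold = 16
  Event 3 (sale 25): sell min(25,0)=0. stock: 0 - 0 = 0. total_sold = 16
  Event 4 (sale 17): sell min(17,0)=0. stock: 0 - 0 = 0. total_sold = 16
  Event 5 (restock 34): 0 + 34 = 34
  Event 6 (sale 23): sell min(23,34)=23. stock: 34 - 23 = 11. total_sold = 39
  Event 7 (sale 8): sell min(8,11)=8. stock: 11 - 8 = 3. total_sold = 47
  Event 8 (restock 26): 3 + 26 = 29
  Event 9 (return 5): 29 + 5 = 34
  Event 10 (sale 5): sell min(5,34)=5. stock: 34 - 5 = 29. total_sold = 52
  Event 11 (return 7): 29 + 7 = 36
  Event 12 (sale 1): sell min(1,36)=1. stock: 36 - 1 = 35. total_sold = 53
  Event 13 (return 3): 35 + 3 = 38
  Event 14 (sale 4): sell min(4,38)=4. stock: 38 - 4 = 34. total_sold = 57
  Event 15 (sale 22): sell min(22,34)=22. stock: 34 - 22 = 12. total_sold = 79
  Event 16 (adjust +2): 12 + 2 = 14
Final: stock = 14, total_sold = 79

First zero at event 2.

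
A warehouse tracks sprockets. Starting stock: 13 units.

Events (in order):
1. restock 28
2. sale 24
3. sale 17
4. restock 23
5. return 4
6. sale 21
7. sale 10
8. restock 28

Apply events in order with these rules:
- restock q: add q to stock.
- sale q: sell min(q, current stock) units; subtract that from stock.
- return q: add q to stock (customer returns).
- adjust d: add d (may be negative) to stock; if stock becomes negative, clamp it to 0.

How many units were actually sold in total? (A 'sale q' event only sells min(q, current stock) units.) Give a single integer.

Answer: 68

Derivation:
Processing events:
Start: stock = 13
  Event 1 (restock 28): 13 + 28 = 41
  Event 2 (sale 24): sell min(24,41)=24. stock: 41 - 24 = 17. total_sold = 24
  Event 3 (sale 17): sell min(17,17)=17. stock: 17 - 17 = 0. total_sold = 41
  Event 4 (restock 23): 0 + 23 = 23
  Event 5 (return 4): 23 + 4 = 27
  Event 6 (sale 21): sell min(21,27)=21. stock: 27 - 21 = 6. total_sold = 62
  Event 7 (sale 10): sell min(10,6)=6. stock: 6 - 6 = 0. total_sold = 68
  Event 8 (restock 28): 0 + 28 = 28
Final: stock = 28, total_sold = 68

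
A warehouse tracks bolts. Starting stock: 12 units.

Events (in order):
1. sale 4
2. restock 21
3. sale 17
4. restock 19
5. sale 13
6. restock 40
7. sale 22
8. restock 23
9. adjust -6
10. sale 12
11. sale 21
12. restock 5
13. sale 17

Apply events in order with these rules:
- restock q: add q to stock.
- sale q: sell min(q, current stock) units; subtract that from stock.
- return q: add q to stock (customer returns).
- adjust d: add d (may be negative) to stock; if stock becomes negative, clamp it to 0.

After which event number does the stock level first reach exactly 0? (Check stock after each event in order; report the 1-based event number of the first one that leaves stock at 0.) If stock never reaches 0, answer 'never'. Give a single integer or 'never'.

Processing events:
Start: stock = 12
  Event 1 (sale 4): sell min(4,12)=4. stock: 12 - 4 = 8. total_sold = 4
  Event 2 (restock 21): 8 + 21 = 29
  Event 3 (sale 17): sell min(17,29)=17. stock: 29 - 17 = 12. total_sold = 21
  Event 4 (restock 19): 12 + 19 = 31
  Event 5 (sale 13): sell min(13,31)=13. stock: 31 - 13 = 18. total_sold = 34
  Event 6 (restock 40): 18 + 40 = 58
  Event 7 (sale 22): sell min(22,58)=22. stock: 58 - 22 = 36. total_sold = 56
  Event 8 (restock 23): 36 + 23 = 59
  Event 9 (adjust -6): 59 + -6 = 53
  Event 10 (sale 12): sell min(12,53)=12. stock: 53 - 12 = 41. total_sold = 68
  Event 11 (sale 21): sell min(21,41)=21. stock: 41 - 21 = 20. total_sold = 89
  Event 12 (restock 5): 20 + 5 = 25
  Event 13 (sale 17): sell min(17,25)=17. stock: 25 - 17 = 8. total_sold = 106
Final: stock = 8, total_sold = 106

Stock never reaches 0.

Answer: never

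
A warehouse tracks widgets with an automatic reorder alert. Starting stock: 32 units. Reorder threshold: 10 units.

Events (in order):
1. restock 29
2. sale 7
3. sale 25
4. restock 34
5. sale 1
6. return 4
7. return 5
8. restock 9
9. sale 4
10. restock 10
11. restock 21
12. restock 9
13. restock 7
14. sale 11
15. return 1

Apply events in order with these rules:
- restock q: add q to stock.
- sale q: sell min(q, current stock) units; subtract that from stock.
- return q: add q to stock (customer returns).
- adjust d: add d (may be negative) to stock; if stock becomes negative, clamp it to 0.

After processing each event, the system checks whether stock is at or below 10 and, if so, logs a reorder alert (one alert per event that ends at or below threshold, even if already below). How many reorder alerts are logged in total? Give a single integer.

Processing events:
Start: stock = 32
  Event 1 (restock 29): 32 + 29 = 61
  Event 2 (sale 7): sell min(7,61)=7. stock: 61 - 7 = 54. total_sold = 7
  Event 3 (sale 25): sell min(25,54)=25. stock: 54 - 25 = 29. total_sold = 32
  Event 4 (restock 34): 29 + 34 = 63
  Event 5 (sale 1): sell min(1,63)=1. stock: 63 - 1 = 62. total_sold = 33
  Event 6 (return 4): 62 + 4 = 66
  Event 7 (return 5): 66 + 5 = 71
  Event 8 (restock 9): 71 + 9 = 80
  Event 9 (sale 4): sell min(4,80)=4. stock: 80 - 4 = 76. total_sold = 37
  Event 10 (restock 10): 76 + 10 = 86
  Event 11 (restock 21): 86 + 21 = 107
  Event 12 (restock 9): 107 + 9 = 116
  Event 13 (restock 7): 116 + 7 = 123
  Event 14 (sale 11): sell min(11,123)=11. stock: 123 - 11 = 112. total_sold = 48
  Event 15 (return 1): 112 + 1 = 113
Final: stock = 113, total_sold = 48

Checking against threshold 10:
  After event 1: stock=61 > 10
  After event 2: stock=54 > 10
  After event 3: stock=29 > 10
  After event 4: stock=63 > 10
  After event 5: stock=62 > 10
  After event 6: stock=66 > 10
  After event 7: stock=71 > 10
  After event 8: stock=80 > 10
  After event 9: stock=76 > 10
  After event 10: stock=86 > 10
  After event 11: stock=107 > 10
  After event 12: stock=116 > 10
  After event 13: stock=123 > 10
  After event 14: stock=112 > 10
  After event 15: stock=113 > 10
Alert events: []. Count = 0

Answer: 0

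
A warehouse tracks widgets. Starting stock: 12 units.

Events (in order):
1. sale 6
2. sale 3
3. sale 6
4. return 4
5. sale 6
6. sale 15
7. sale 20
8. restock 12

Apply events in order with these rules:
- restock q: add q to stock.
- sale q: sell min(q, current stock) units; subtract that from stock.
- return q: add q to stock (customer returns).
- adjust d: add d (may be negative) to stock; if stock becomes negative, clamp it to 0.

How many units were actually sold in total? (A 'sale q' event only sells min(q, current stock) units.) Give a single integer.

Answer: 16

Derivation:
Processing events:
Start: stock = 12
  Event 1 (sale 6): sell min(6,12)=6. stock: 12 - 6 = 6. total_sold = 6
  Event 2 (sale 3): sell min(3,6)=3. stock: 6 - 3 = 3. total_sold = 9
  Event 3 (sale 6): sell min(6,3)=3. stock: 3 - 3 = 0. total_sold = 12
  Event 4 (return 4): 0 + 4 = 4
  Event 5 (sale 6): sell min(6,4)=4. stock: 4 - 4 = 0. total_sold = 16
  Event 6 (sale 15): sell min(15,0)=0. stock: 0 - 0 = 0. total_sold = 16
  Event 7 (sale 20): sell min(20,0)=0. stock: 0 - 0 = 0. total_sold = 16
  Event 8 (restock 12): 0 + 12 = 12
Final: stock = 12, total_sold = 16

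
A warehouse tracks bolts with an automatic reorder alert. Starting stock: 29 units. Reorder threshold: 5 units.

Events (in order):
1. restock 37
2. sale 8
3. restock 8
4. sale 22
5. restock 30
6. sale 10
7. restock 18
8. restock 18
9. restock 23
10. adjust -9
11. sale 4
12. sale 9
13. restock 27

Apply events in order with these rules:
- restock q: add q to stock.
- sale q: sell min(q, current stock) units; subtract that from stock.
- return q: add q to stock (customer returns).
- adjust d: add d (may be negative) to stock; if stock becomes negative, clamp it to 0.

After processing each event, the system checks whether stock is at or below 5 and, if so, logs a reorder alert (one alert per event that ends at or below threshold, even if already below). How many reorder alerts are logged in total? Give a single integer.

Processing events:
Start: stock = 29
  Event 1 (restock 37): 29 + 37 = 66
  Event 2 (sale 8): sell min(8,66)=8. stock: 66 - 8 = 58. total_sold = 8
  Event 3 (restock 8): 58 + 8 = 66
  Event 4 (sale 22): sell min(22,66)=22. stock: 66 - 22 = 44. total_sold = 30
  Event 5 (restock 30): 44 + 30 = 74
  Event 6 (sale 10): sell min(10,74)=10. stock: 74 - 10 = 64. total_sold = 40
  Event 7 (restock 18): 64 + 18 = 82
  Event 8 (restock 18): 82 + 18 = 100
  Event 9 (restock 23): 100 + 23 = 123
  Event 10 (adjust -9): 123 + -9 = 114
  Event 11 (sale 4): sell min(4,114)=4. stock: 114 - 4 = 110. total_sold = 44
  Event 12 (sale 9): sell min(9,110)=9. stock: 110 - 9 = 101. total_sold = 53
  Event 13 (restock 27): 101 + 27 = 128
Final: stock = 128, total_sold = 53

Checking against threshold 5:
  After event 1: stock=66 > 5
  After event 2: stock=58 > 5
  After event 3: stock=66 > 5
  After event 4: stock=44 > 5
  After event 5: stock=74 > 5
  After event 6: stock=64 > 5
  After event 7: stock=82 > 5
  After event 8: stock=100 > 5
  After event 9: stock=123 > 5
  After event 10: stock=114 > 5
  After event 11: stock=110 > 5
  After event 12: stock=101 > 5
  After event 13: stock=128 > 5
Alert events: []. Count = 0

Answer: 0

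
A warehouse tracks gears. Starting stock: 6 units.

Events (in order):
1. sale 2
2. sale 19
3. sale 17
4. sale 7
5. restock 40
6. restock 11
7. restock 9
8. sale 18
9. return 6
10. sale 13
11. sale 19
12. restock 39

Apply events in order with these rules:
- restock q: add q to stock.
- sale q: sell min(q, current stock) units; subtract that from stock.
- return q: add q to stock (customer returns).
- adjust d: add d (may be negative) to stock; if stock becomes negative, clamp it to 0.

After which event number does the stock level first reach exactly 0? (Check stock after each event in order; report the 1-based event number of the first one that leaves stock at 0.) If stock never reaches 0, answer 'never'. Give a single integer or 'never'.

Answer: 2

Derivation:
Processing events:
Start: stock = 6
  Event 1 (sale 2): sell min(2,6)=2. stock: 6 - 2 = 4. total_sold = 2
  Event 2 (sale 19): sell min(19,4)=4. stock: 4 - 4 = 0. total_sold = 6
  Event 3 (sale 17): sell min(17,0)=0. stock: 0 - 0 = 0. total_sold = 6
  Event 4 (sale 7): sell min(7,0)=0. stock: 0 - 0 = 0. total_sold = 6
  Event 5 (restock 40): 0 + 40 = 40
  Event 6 (restock 11): 40 + 11 = 51
  Event 7 (restock 9): 51 + 9 = 60
  Event 8 (sale 18): sell min(18,60)=18. stock: 60 - 18 = 42. total_sold = 24
  Event 9 (return 6): 42 + 6 = 48
  Event 10 (sale 13): sell min(13,48)=13. stock: 48 - 13 = 35. total_sold = 37
  Event 11 (sale 19): sell min(19,35)=19. stock: 35 - 19 = 16. total_sold = 56
  Event 12 (restock 39): 16 + 39 = 55
Final: stock = 55, total_sold = 56

First zero at event 2.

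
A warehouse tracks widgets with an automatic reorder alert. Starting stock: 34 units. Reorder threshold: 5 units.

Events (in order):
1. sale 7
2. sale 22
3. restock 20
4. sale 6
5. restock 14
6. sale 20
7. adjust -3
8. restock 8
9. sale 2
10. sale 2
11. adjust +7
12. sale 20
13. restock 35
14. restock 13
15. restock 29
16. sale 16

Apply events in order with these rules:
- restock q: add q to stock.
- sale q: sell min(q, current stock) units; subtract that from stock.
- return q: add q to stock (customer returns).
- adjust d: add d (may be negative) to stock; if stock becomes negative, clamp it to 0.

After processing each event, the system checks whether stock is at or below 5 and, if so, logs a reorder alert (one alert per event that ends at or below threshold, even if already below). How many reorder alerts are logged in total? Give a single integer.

Processing events:
Start: stock = 34
  Event 1 (sale 7): sell min(7,34)=7. stock: 34 - 7 = 27. total_sold = 7
  Event 2 (sale 22): sell min(22,27)=22. stock: 27 - 22 = 5. total_sold = 29
  Event 3 (restock 20): 5 + 20 = 25
  Event 4 (sale 6): sell min(6,25)=6. stock: 25 - 6 = 19. total_sold = 35
  Event 5 (restock 14): 19 + 14 = 33
  Event 6 (sale 20): sell min(20,33)=20. stock: 33 - 20 = 13. total_sold = 55
  Event 7 (adjust -3): 13 + -3 = 10
  Event 8 (restock 8): 10 + 8 = 18
  Event 9 (sale 2): sell min(2,18)=2. stock: 18 - 2 = 16. total_sold = 57
  Event 10 (sale 2): sell min(2,16)=2. stock: 16 - 2 = 14. total_sold = 59
  Event 11 (adjust +7): 14 + 7 = 21
  Event 12 (sale 20): sell min(20,21)=20. stock: 21 - 20 = 1. total_sold = 79
  Event 13 (restock 35): 1 + 35 = 36
  Event 14 (restock 13): 36 + 13 = 49
  Event 15 (restock 29): 49 + 29 = 78
  Event 16 (sale 16): sell min(16,78)=16. stock: 78 - 16 = 62. total_sold = 95
Final: stock = 62, total_sold = 95

Checking against threshold 5:
  After event 1: stock=27 > 5
  After event 2: stock=5 <= 5 -> ALERT
  After event 3: stock=25 > 5
  After event 4: stock=19 > 5
  After event 5: stock=33 > 5
  After event 6: stock=13 > 5
  After event 7: stock=10 > 5
  After event 8: stock=18 > 5
  After event 9: stock=16 > 5
  After event 10: stock=14 > 5
  After event 11: stock=21 > 5
  After event 12: stock=1 <= 5 -> ALERT
  After event 13: stock=36 > 5
  After event 14: stock=49 > 5
  After event 15: stock=78 > 5
  After event 16: stock=62 > 5
Alert events: [2, 12]. Count = 2

Answer: 2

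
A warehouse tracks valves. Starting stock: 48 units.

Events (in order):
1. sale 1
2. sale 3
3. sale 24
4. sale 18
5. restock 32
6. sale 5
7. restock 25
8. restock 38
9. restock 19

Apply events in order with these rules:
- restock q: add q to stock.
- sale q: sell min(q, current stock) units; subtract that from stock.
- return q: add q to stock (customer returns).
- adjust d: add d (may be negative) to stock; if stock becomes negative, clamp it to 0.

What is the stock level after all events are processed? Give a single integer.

Processing events:
Start: stock = 48
  Event 1 (sale 1): sell min(1,48)=1. stock: 48 - 1 = 47. total_sold = 1
  Event 2 (sale 3): sell min(3,47)=3. stock: 47 - 3 = 44. total_sold = 4
  Event 3 (sale 24): sell min(24,44)=24. stock: 44 - 24 = 20. total_sold = 28
  Event 4 (sale 18): sell min(18,20)=18. stock: 20 - 18 = 2. total_sold = 46
  Event 5 (restock 32): 2 + 32 = 34
  Event 6 (sale 5): sell min(5,34)=5. stock: 34 - 5 = 29. total_sold = 51
  Event 7 (restock 25): 29 + 25 = 54
  Event 8 (restock 38): 54 + 38 = 92
  Event 9 (restock 19): 92 + 19 = 111
Final: stock = 111, total_sold = 51

Answer: 111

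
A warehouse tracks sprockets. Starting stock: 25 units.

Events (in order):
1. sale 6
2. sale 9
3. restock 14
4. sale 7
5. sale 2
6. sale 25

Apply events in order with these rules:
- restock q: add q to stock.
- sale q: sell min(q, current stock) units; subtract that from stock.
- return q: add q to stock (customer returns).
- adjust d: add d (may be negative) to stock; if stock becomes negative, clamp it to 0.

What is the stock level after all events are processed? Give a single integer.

Answer: 0

Derivation:
Processing events:
Start: stock = 25
  Event 1 (sale 6): sell min(6,25)=6. stock: 25 - 6 = 19. total_sold = 6
  Event 2 (sale 9): sell min(9,19)=9. stock: 19 - 9 = 10. total_sold = 15
  Event 3 (restock 14): 10 + 14 = 24
  Event 4 (sale 7): sell min(7,24)=7. stock: 24 - 7 = 17. total_sold = 22
  Event 5 (sale 2): sell min(2,17)=2. stock: 17 - 2 = 15. total_sold = 24
  Event 6 (sale 25): sell min(25,15)=15. stock: 15 - 15 = 0. total_sold = 39
Final: stock = 0, total_sold = 39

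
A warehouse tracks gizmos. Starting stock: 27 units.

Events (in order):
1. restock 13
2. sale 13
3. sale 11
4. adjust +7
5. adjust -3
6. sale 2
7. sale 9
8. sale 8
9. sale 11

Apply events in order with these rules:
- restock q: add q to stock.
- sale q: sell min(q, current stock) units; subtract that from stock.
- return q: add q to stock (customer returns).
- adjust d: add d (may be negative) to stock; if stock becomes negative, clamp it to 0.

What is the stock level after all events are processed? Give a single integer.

Processing events:
Start: stock = 27
  Event 1 (restock 13): 27 + 13 = 40
  Event 2 (sale 13): sell min(13,40)=13. stock: 40 - 13 = 27. total_sold = 13
  Event 3 (sale 11): sell min(11,27)=11. stock: 27 - 11 = 16. total_sold = 24
  Event 4 (adjust +7): 16 + 7 = 23
  Event 5 (adjust -3): 23 + -3 = 20
  Event 6 (sale 2): sell min(2,20)=2. stock: 20 - 2 = 18. total_sold = 26
  Event 7 (sale 9): sell min(9,18)=9. stock: 18 - 9 = 9. total_sold = 35
  Event 8 (sale 8): sell min(8,9)=8. stock: 9 - 8 = 1. total_sold = 43
  Event 9 (sale 11): sell min(11,1)=1. stock: 1 - 1 = 0. total_sold = 44
Final: stock = 0, total_sold = 44

Answer: 0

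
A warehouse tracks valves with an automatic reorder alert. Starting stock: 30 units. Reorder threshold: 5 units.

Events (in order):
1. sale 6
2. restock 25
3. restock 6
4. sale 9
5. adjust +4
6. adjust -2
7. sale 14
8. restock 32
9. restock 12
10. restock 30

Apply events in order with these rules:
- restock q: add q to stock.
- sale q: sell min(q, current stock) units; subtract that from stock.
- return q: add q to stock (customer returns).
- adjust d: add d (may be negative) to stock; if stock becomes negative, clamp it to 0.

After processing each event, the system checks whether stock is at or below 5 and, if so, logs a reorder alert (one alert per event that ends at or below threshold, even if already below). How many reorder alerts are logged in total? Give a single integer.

Processing events:
Start: stock = 30
  Event 1 (sale 6): sell min(6,30)=6. stock: 30 - 6 = 24. total_sold = 6
  Event 2 (restock 25): 24 + 25 = 49
  Event 3 (restock 6): 49 + 6 = 55
  Event 4 (sale 9): sell min(9,55)=9. stock: 55 - 9 = 46. total_sold = 15
  Event 5 (adjust +4): 46 + 4 = 50
  Event 6 (adjust -2): 50 + -2 = 48
  Event 7 (sale 14): sell min(14,48)=14. stock: 48 - 14 = 34. total_sold = 29
  Event 8 (restock 32): 34 + 32 = 66
  Event 9 (restock 12): 66 + 12 = 78
  Event 10 (restock 30): 78 + 30 = 108
Final: stock = 108, total_sold = 29

Checking against threshold 5:
  After event 1: stock=24 > 5
  After event 2: stock=49 > 5
  After event 3: stock=55 > 5
  After event 4: stock=46 > 5
  After event 5: stock=50 > 5
  After event 6: stock=48 > 5
  After event 7: stock=34 > 5
  After event 8: stock=66 > 5
  After event 9: stock=78 > 5
  After event 10: stock=108 > 5
Alert events: []. Count = 0

Answer: 0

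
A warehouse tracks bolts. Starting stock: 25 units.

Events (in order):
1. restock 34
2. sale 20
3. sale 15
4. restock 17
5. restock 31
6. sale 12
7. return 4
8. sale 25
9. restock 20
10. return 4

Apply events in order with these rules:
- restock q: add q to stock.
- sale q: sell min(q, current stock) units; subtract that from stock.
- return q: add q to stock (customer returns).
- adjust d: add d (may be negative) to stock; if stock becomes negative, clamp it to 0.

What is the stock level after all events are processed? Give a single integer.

Answer: 63

Derivation:
Processing events:
Start: stock = 25
  Event 1 (restock 34): 25 + 34 = 59
  Event 2 (sale 20): sell min(20,59)=20. stock: 59 - 20 = 39. total_sold = 20
  Event 3 (sale 15): sell min(15,39)=15. stock: 39 - 15 = 24. total_sold = 35
  Event 4 (restock 17): 24 + 17 = 41
  Event 5 (restock 31): 41 + 31 = 72
  Event 6 (sale 12): sell min(12,72)=12. stock: 72 - 12 = 60. total_sold = 47
  Event 7 (return 4): 60 + 4 = 64
  Event 8 (sale 25): sell min(25,64)=25. stock: 64 - 25 = 39. total_sold = 72
  Event 9 (restock 20): 39 + 20 = 59
  Event 10 (return 4): 59 + 4 = 63
Final: stock = 63, total_sold = 72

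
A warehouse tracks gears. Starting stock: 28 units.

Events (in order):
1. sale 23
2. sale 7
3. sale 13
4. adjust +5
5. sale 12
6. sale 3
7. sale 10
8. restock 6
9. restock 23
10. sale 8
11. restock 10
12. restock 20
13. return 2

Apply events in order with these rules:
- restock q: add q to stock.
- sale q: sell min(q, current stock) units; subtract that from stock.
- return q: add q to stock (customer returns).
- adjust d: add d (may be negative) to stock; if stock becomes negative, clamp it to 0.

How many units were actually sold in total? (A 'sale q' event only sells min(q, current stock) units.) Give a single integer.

Processing events:
Start: stock = 28
  Event 1 (sale 23): sell min(23,28)=23. stock: 28 - 23 = 5. total_sold = 23
  Event 2 (sale 7): sell min(7,5)=5. stock: 5 - 5 = 0. total_sold = 28
  Event 3 (sale 13): sell min(13,0)=0. stock: 0 - 0 = 0. total_sold = 28
  Event 4 (adjust +5): 0 + 5 = 5
  Event 5 (sale 12): sell min(12,5)=5. stock: 5 - 5 = 0. total_sold = 33
  Event 6 (sale 3): sell min(3,0)=0. stock: 0 - 0 = 0. total_sold = 33
  Event 7 (sale 10): sell min(10,0)=0. stock: 0 - 0 = 0. total_sold = 33
  Event 8 (restock 6): 0 + 6 = 6
  Event 9 (restock 23): 6 + 23 = 29
  Event 10 (sale 8): sell min(8,29)=8. stock: 29 - 8 = 21. total_sold = 41
  Event 11 (restock 10): 21 + 10 = 31
  Event 12 (restock 20): 31 + 20 = 51
  Event 13 (return 2): 51 + 2 = 53
Final: stock = 53, total_sold = 41

Answer: 41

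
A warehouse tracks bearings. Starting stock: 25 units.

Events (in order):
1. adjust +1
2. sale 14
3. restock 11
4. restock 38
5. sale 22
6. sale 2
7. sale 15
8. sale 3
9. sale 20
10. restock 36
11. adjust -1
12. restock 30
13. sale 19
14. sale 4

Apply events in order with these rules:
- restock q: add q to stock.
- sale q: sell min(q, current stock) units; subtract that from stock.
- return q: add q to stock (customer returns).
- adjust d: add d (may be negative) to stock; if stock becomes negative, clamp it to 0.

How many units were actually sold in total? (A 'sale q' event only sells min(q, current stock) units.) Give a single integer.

Processing events:
Start: stock = 25
  Event 1 (adjust +1): 25 + 1 = 26
  Event 2 (sale 14): sell min(14,26)=14. stock: 26 - 14 = 12. total_sold = 14
  Event 3 (restock 11): 12 + 11 = 23
  Event 4 (restock 38): 23 + 38 = 61
  Event 5 (sale 22): sell min(22,61)=22. stock: 61 - 22 = 39. total_sold = 36
  Event 6 (sale 2): sell min(2,39)=2. stock: 39 - 2 = 37. total_sold = 38
  Event 7 (sale 15): sell min(15,37)=15. stock: 37 - 15 = 22. total_sold = 53
  Event 8 (sale 3): sell min(3,22)=3. stock: 22 - 3 = 19. total_sold = 56
  Event 9 (sale 20): sell min(20,19)=19. stock: 19 - 19 = 0. total_sold = 75
  Event 10 (restock 36): 0 + 36 = 36
  Event 11 (adjust -1): 36 + -1 = 35
  Event 12 (restock 30): 35 + 30 = 65
  Event 13 (sale 19): sell min(19,65)=19. stock: 65 - 19 = 46. total_sold = 94
  Event 14 (sale 4): sell min(4,46)=4. stock: 46 - 4 = 42. total_sold = 98
Final: stock = 42, total_sold = 98

Answer: 98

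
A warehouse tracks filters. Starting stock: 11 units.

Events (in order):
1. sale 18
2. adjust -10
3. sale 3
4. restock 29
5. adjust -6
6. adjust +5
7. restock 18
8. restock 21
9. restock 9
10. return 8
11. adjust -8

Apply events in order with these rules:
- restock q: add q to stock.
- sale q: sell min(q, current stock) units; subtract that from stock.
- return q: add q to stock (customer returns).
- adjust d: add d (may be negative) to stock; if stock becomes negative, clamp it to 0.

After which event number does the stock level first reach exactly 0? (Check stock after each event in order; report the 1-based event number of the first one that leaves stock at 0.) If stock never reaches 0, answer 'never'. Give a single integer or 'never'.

Answer: 1

Derivation:
Processing events:
Start: stock = 11
  Event 1 (sale 18): sell min(18,11)=11. stock: 11 - 11 = 0. total_sold = 11
  Event 2 (adjust -10): 0 + -10 = 0 (clamped to 0)
  Event 3 (sale 3): sell min(3,0)=0. stock: 0 - 0 = 0. total_sold = 11
  Event 4 (restock 29): 0 + 29 = 29
  Event 5 (adjust -6): 29 + -6 = 23
  Event 6 (adjust +5): 23 + 5 = 28
  Event 7 (restock 18): 28 + 18 = 46
  Event 8 (restock 21): 46 + 21 = 67
  Event 9 (restock 9): 67 + 9 = 76
  Event 10 (return 8): 76 + 8 = 84
  Event 11 (adjust -8): 84 + -8 = 76
Final: stock = 76, total_sold = 11

First zero at event 1.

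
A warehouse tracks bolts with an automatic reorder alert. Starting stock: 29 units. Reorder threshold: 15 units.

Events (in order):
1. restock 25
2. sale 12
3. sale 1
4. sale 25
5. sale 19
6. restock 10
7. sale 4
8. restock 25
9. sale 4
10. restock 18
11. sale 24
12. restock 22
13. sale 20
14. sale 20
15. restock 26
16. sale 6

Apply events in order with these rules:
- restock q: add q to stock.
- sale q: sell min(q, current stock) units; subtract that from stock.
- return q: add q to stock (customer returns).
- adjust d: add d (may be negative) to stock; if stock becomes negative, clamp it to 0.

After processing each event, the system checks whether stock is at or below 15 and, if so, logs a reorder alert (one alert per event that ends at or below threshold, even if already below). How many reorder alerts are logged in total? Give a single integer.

Answer: 4

Derivation:
Processing events:
Start: stock = 29
  Event 1 (restock 25): 29 + 25 = 54
  Event 2 (sale 12): sell min(12,54)=12. stock: 54 - 12 = 42. total_sold = 12
  Event 3 (sale 1): sell min(1,42)=1. stock: 42 - 1 = 41. total_sold = 13
  Event 4 (sale 25): sell min(25,41)=25. stock: 41 - 25 = 16. total_sold = 38
  Event 5 (sale 19): sell min(19,16)=16. stock: 16 - 16 = 0. total_sold = 54
  Event 6 (restock 10): 0 + 10 = 10
  Event 7 (sale 4): sell min(4,10)=4. stock: 10 - 4 = 6. total_sold = 58
  Event 8 (restock 25): 6 + 25 = 31
  Event 9 (sale 4): sell min(4,31)=4. stock: 31 - 4 = 27. total_sold = 62
  Event 10 (restock 18): 27 + 18 = 45
  Event 11 (sale 24): sell min(24,45)=24. stock: 45 - 24 = 21. total_sold = 86
  Event 12 (restock 22): 21 + 22 = 43
  Event 13 (sale 20): sell min(20,43)=20. stock: 43 - 20 = 23. total_sold = 106
  Event 14 (sale 20): sell min(20,23)=20. stock: 23 - 20 = 3. total_sold = 126
  Event 15 (restock 26): 3 + 26 = 29
  Event 16 (sale 6): sell min(6,29)=6. stock: 29 - 6 = 23. total_sold = 132
Final: stock = 23, total_sold = 132

Checking against threshold 15:
  After event 1: stock=54 > 15
  After event 2: stock=42 > 15
  After event 3: stock=41 > 15
  After event 4: stock=16 > 15
  After event 5: stock=0 <= 15 -> ALERT
  After event 6: stock=10 <= 15 -> ALERT
  After event 7: stock=6 <= 15 -> ALERT
  After event 8: stock=31 > 15
  After event 9: stock=27 > 15
  After event 10: stock=45 > 15
  After event 11: stock=21 > 15
  After event 12: stock=43 > 15
  After event 13: stock=23 > 15
  After event 14: stock=3 <= 15 -> ALERT
  After event 15: stock=29 > 15
  After event 16: stock=23 > 15
Alert events: [5, 6, 7, 14]. Count = 4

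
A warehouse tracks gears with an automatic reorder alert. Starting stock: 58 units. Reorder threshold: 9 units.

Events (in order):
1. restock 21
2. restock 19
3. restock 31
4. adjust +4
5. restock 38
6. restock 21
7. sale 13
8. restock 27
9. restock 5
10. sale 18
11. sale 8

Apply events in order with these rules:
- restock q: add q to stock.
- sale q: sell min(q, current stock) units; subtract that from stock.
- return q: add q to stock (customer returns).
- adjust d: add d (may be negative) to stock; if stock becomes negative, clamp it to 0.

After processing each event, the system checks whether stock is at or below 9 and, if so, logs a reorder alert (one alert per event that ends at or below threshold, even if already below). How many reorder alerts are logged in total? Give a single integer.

Processing events:
Start: stock = 58
  Event 1 (restock 21): 58 + 21 = 79
  Event 2 (restock 19): 79 + 19 = 98
  Event 3 (restock 31): 98 + 31 = 129
  Event 4 (adjust +4): 129 + 4 = 133
  Event 5 (restock 38): 133 + 38 = 171
  Event 6 (restock 21): 171 + 21 = 192
  Event 7 (sale 13): sell min(13,192)=13. stock: 192 - 13 = 179. total_sold = 13
  Event 8 (restock 27): 179 + 27 = 206
  Event 9 (restock 5): 206 + 5 = 211
  Event 10 (sale 18): sell min(18,211)=18. stock: 211 - 18 = 193. total_sold = 31
  Event 11 (sale 8): sell min(8,193)=8. stock: 193 - 8 = 185. total_sold = 39
Final: stock = 185, total_sold = 39

Checking against threshold 9:
  After event 1: stock=79 > 9
  After event 2: stock=98 > 9
  After event 3: stock=129 > 9
  After event 4: stock=133 > 9
  After event 5: stock=171 > 9
  After event 6: stock=192 > 9
  After event 7: stock=179 > 9
  After event 8: stock=206 > 9
  After event 9: stock=211 > 9
  After event 10: stock=193 > 9
  After event 11: stock=185 > 9
Alert events: []. Count = 0

Answer: 0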